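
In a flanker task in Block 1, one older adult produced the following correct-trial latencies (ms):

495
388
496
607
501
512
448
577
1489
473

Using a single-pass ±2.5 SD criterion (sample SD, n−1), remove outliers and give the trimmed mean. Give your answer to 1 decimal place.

n = 10, ΣRT = 5986, M = 598.600
Σ(x−M)² = 914442.40; s = √(914442.40/9) = 318.755
Cutoffs: 598.600 ± 2.5·318.755 → [-198.3, 1395.5]
Outside: 1489 → excluded.
Retained (n=9): Σ = 4497, mean = 4497/9 = 499.667

499.7 ms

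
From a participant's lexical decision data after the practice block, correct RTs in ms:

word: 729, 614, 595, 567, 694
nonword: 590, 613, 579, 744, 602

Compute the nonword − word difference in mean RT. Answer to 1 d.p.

-14.2 ms

M(word) = 3199/5 = 639.800
M(nonword) = 3128/5 = 625.600
Difference = 625.600 − 639.800 = -14.200 ms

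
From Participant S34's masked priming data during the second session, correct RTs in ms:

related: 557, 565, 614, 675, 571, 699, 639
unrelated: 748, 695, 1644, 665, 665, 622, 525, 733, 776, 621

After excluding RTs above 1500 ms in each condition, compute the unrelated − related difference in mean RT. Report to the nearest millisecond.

55 ms

unrelated: exclude 1644
M(related) = 4320/7 = 617.143
M(unrelated) = 6050/9 = 672.222
Difference = 672.222 − 617.143 = 55.079 ms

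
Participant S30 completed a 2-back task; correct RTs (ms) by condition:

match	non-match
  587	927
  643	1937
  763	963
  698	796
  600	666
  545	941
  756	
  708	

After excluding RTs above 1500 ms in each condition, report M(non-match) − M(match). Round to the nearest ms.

non-match: exclude 1937
M(match) = 5300/8 = 662.500
M(non-match) = 4293/5 = 858.600
Difference = 858.600 − 662.500 = 196.100 ms

196 ms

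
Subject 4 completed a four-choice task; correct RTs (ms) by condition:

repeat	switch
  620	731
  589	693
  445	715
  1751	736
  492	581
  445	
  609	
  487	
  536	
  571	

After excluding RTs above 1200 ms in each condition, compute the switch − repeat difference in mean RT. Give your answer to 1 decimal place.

repeat: exclude 1751
M(repeat) = 4794/9 = 532.667
M(switch) = 3456/5 = 691.200
Difference = 691.200 − 532.667 = 158.533 ms

158.5 ms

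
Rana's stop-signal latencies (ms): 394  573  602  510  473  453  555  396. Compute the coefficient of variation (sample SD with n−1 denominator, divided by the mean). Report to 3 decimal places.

0.160

n = 8, Σ = 3956, M = 494.5000
Σ(x−M)² = 43606.000; s = √(43606.000/7) = 78.9267
CV = 78.9267 / 494.5000 = 0.15961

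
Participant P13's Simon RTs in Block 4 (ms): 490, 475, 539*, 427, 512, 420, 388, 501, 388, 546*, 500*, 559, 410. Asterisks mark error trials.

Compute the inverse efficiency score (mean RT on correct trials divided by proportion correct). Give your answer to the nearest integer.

Correct trials (n=10): 490, 475, 427, 512, 420, 388, 501, 388, 559, 410
Mean correct RT = 4570/10 = 457.0000 ms
Proportion correct = 10/13
IES = 457.0000 / (10/13) = 594.100 ms

594 ms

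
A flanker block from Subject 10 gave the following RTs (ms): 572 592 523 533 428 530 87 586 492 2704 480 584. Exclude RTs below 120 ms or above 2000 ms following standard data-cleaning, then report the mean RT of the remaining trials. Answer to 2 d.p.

Excluded: 87, 2704
Retained (n=10): Σ = 5320
Mean = 5320/10 = 532.0000

532.00 ms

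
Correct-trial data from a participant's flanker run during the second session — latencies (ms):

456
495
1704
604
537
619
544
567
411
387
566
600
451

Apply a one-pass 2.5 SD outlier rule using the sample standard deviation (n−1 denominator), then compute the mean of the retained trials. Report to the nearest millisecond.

520 ms

n = 13, ΣRT = 7941, M = 610.846
Σ(x−M)² = 1362065.69; s = √(1362065.69/12) = 336.906
Cutoffs: 610.846 ± 2.5·336.906 → [-231.4, 1453.1]
Outside: 1704 → excluded.
Retained (n=12): Σ = 6237, mean = 6237/12 = 519.750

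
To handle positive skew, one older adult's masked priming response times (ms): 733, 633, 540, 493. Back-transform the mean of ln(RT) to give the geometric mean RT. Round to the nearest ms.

ln(RT): 6.5971, 6.4505, 6.2916, 6.2005
Mean ln(RT) = 25.5397/4 = 6.38492
Geometric mean = exp(6.38492) = 592.84 ms

593 ms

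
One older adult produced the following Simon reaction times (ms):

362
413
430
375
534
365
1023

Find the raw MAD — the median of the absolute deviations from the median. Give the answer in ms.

48 ms

Sorted: 362, 365, 375, 413, 430, 534, 1023 → median = 413
|x − 413|: 51, 0, 17, 38, 121, 48, 610
Sorted deviations: 0, 17, 38, 48, 51, 121, 610 → MAD = 48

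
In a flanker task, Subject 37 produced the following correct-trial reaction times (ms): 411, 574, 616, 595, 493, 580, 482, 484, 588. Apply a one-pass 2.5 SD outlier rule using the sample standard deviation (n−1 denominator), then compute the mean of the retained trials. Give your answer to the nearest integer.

536 ms

n = 9, ΣRT = 4823, M = 535.889
Σ(x−M)² = 39058.89; s = √(39058.89/8) = 69.874
Cutoffs: 535.889 ± 2.5·69.874 → [361.2, 710.6]
No RTs fall outside the cutoffs; all 9 retained. Mean = 4823/9 = 535.889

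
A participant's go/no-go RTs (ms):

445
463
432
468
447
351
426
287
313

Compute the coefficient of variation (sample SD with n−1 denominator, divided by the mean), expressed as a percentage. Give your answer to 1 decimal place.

16.9%

n = 9, Σ = 3632, M = 403.5556
Σ(x−M)² = 37152.222; s = √(37152.222/8) = 68.1471
CV = 68.1471 / 403.5556 = 0.16887 = 16.887%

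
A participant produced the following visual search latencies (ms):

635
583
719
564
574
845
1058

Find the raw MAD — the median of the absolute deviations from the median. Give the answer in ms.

Sorted: 564, 574, 583, 635, 719, 845, 1058 → median = 635
|x − 635|: 0, 52, 84, 71, 61, 210, 423
Sorted deviations: 0, 52, 61, 71, 84, 210, 423 → MAD = 71

71 ms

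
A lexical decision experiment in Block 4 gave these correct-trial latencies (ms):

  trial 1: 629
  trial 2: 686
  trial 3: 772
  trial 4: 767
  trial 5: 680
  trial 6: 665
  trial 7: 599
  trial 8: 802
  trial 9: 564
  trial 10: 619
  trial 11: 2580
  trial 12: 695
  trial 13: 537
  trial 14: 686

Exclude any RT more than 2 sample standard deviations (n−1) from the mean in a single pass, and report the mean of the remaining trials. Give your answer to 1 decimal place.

669.3 ms

n = 14, ΣRT = 11281, M = 805.786
Σ(x−M)² = 3466718.36; s = √(3466718.36/13) = 516.402
Cutoffs: 805.786 ± 2·516.402 → [-227.0, 1838.6]
Outside: 2580 → excluded.
Retained (n=13): Σ = 8701, mean = 8701/13 = 669.308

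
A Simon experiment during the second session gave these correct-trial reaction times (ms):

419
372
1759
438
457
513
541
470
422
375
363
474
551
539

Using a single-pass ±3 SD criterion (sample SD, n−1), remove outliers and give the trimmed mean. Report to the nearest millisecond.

n = 14, ΣRT = 7693, M = 549.500
Σ(x−M)² = 1627441.50; s = √(1627441.50/13) = 353.819
Cutoffs: 549.500 ± 3·353.819 → [-512.0, 1611.0]
Outside: 1759 → excluded.
Retained (n=13): Σ = 5934, mean = 5934/13 = 456.462

456 ms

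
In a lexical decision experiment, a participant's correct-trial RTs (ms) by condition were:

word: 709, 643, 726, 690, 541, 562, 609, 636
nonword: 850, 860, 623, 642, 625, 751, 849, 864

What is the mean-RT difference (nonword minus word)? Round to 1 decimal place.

118.5 ms

M(word) = 5116/8 = 639.500
M(nonword) = 6064/8 = 758.000
Difference = 758.000 − 639.500 = 118.500 ms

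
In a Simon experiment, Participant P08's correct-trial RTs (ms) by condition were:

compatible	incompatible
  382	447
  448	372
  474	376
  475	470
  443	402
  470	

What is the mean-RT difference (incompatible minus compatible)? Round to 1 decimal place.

-35.3 ms

M(compatible) = 2692/6 = 448.667
M(incompatible) = 2067/5 = 413.400
Difference = 413.400 − 448.667 = -35.267 ms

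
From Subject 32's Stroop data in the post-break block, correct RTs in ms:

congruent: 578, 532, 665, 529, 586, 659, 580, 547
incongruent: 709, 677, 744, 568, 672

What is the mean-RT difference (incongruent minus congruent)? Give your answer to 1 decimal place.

89.5 ms

M(congruent) = 4676/8 = 584.500
M(incongruent) = 3370/5 = 674.000
Difference = 674.000 − 584.500 = 89.500 ms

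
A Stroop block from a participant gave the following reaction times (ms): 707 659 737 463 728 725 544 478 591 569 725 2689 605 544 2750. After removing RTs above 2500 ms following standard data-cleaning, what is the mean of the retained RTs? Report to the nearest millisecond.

621 ms

Excluded: 2689, 2750
Retained (n=13): Σ = 8075
Mean = 8075/13 = 621.1538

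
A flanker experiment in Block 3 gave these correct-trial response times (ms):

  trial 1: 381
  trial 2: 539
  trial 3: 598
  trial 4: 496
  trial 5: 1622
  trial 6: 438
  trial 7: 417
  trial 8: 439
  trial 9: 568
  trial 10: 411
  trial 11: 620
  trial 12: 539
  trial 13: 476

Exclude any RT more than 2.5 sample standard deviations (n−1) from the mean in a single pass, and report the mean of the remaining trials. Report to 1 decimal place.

493.5 ms

n = 13, ΣRT = 7544, M = 580.308
Σ(x−M)² = 1243840.77; s = √(1243840.77/12) = 321.952
Cutoffs: 580.308 ± 2.5·321.952 → [-224.6, 1385.2]
Outside: 1622 → excluded.
Retained (n=12): Σ = 5922, mean = 5922/12 = 493.500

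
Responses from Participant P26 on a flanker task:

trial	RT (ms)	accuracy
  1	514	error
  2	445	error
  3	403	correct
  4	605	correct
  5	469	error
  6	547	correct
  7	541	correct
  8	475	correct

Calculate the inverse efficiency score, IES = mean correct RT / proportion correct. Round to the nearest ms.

823 ms

Correct trials (n=5): 403, 605, 547, 541, 475
Mean correct RT = 2571/5 = 514.2000 ms
Proportion correct = 5/8
IES = 514.2000 / (5/8) = 822.720 ms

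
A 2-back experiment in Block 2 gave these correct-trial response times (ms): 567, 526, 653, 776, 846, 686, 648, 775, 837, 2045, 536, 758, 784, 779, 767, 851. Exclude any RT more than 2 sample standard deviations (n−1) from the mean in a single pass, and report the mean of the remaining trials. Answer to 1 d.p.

n = 16, ΣRT = 12834, M = 802.125
Σ(x−M)² = 1817559.75; s = √(1817559.75/15) = 348.096
Cutoffs: 802.125 ± 2·348.096 → [105.9, 1498.3]
Outside: 2045 → excluded.
Retained (n=15): Σ = 10789, mean = 10789/15 = 719.267

719.3 ms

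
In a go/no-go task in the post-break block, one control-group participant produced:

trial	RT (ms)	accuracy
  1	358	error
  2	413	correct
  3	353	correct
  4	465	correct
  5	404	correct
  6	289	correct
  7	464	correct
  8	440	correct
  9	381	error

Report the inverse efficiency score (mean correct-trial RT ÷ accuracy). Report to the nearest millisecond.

Correct trials (n=7): 413, 353, 465, 404, 289, 464, 440
Mean correct RT = 2828/7 = 404.0000 ms
Proportion correct = 7/9
IES = 404.0000 / (7/9) = 519.429 ms

519 ms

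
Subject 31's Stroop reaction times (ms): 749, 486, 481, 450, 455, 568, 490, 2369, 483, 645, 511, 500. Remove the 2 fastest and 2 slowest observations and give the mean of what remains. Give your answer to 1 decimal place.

Sorted: 450, 455, 481, 483, 486, 490, 500, 511, 568, 645, 749, 2369
Drop lowest 2 (450, 455) and highest 2 (749, 2369)
Remaining (n=8): Σ = 4164, mean = 4164/8 = 520.500

520.5 ms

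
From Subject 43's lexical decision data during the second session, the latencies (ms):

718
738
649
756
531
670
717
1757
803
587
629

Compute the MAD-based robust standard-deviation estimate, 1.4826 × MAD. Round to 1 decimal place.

100.8 ms

Sorted: 531, 587, 629, 649, 670, 717, 718, 738, 756, 803, 1757 → median = 717
|x − 717| sorted: 0, 1, 21, 39, 47, 68, 86, 88, 130, 186, 1040 → MAD = 68
Robust SD ≈ 1.4826 × 68 = 100.817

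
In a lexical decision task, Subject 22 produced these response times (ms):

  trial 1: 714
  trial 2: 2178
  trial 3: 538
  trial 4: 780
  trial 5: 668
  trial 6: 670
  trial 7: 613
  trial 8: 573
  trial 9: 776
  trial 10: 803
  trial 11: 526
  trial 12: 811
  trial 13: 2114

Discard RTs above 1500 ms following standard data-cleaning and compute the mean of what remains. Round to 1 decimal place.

679.3 ms

Excluded: 2114, 2178
Retained (n=11): Σ = 7472
Mean = 7472/11 = 679.2727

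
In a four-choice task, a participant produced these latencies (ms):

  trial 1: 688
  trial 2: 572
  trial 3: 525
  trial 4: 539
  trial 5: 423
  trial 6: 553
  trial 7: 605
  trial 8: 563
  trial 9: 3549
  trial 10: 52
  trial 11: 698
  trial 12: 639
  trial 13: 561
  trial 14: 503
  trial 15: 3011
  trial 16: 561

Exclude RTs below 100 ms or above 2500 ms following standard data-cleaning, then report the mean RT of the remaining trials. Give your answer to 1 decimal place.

Excluded: 52, 3011, 3549
Retained (n=13): Σ = 7430
Mean = 7430/13 = 571.5385

571.5 ms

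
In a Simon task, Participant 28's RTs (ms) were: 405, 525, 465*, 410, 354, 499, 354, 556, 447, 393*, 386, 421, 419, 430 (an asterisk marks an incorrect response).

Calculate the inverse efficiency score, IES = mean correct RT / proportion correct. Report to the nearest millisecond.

506 ms

Correct trials (n=12): 405, 525, 410, 354, 499, 354, 556, 447, 386, 421, 419, 430
Mean correct RT = 5206/12 = 433.8333 ms
Proportion correct = 12/14
IES = 433.8333 / (12/14) = 506.139 ms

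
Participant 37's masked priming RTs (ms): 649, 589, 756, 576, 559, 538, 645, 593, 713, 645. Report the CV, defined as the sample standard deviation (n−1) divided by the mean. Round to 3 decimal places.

0.110

n = 10, Σ = 6263, M = 626.3000
Σ(x−M)² = 42910.100; s = √(42910.100/9) = 69.0492
CV = 69.0492 / 626.3000 = 0.11025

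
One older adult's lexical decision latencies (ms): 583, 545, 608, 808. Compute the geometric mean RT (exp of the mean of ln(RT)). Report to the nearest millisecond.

629 ms

ln(RT): 6.3682, 6.3008, 6.4102, 6.6946
Mean ln(RT) = 25.7737/4 = 6.44343
Geometric mean = exp(6.44343) = 628.56 ms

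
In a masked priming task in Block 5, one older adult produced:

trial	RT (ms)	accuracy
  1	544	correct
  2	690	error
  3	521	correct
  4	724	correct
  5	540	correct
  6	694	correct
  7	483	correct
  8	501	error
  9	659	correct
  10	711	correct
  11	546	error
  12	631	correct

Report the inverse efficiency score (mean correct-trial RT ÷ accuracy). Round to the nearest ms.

Correct trials (n=9): 544, 521, 724, 540, 694, 483, 659, 711, 631
Mean correct RT = 5507/9 = 611.8889 ms
Proportion correct = 9/12
IES = 611.8889 / (9/12) = 815.852 ms

816 ms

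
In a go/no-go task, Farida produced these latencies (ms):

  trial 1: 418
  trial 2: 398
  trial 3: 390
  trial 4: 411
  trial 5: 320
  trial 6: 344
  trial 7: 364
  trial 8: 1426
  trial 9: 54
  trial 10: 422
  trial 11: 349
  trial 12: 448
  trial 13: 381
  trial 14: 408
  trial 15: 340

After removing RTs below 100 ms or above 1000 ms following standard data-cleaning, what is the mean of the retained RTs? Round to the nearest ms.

Excluded: 54, 1426
Retained (n=13): Σ = 4993
Mean = 4993/13 = 384.0769

384 ms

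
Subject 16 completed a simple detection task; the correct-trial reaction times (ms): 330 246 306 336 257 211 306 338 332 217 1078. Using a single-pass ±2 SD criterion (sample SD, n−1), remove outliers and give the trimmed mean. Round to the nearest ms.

288 ms

n = 11, ΣRT = 3957, M = 359.727
Σ(x−M)² = 590354.18; s = √(590354.18/10) = 242.972
Cutoffs: 359.727 ± 2·242.972 → [-126.2, 845.7]
Outside: 1078 → excluded.
Retained (n=10): Σ = 2879, mean = 2879/10 = 287.900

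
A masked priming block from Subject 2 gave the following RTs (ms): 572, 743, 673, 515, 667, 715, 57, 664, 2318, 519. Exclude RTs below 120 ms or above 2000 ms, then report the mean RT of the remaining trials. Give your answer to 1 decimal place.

Excluded: 57, 2318
Retained (n=8): Σ = 5068
Mean = 5068/8 = 633.5000

633.5 ms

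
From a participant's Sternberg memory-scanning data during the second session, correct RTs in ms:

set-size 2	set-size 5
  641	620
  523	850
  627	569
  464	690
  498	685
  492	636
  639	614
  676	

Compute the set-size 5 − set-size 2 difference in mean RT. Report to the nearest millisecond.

96 ms

M(set-size 2) = 4560/8 = 570.000
M(set-size 5) = 4664/7 = 666.286
Difference = 666.286 − 570.000 = 96.286 ms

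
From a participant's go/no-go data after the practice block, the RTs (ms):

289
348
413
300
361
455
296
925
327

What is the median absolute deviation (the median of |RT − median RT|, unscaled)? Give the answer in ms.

Sorted: 289, 296, 300, 327, 348, 361, 413, 455, 925 → median = 348
|x − 348|: 59, 0, 65, 48, 13, 107, 52, 577, 21
Sorted deviations: 0, 13, 21, 48, 52, 59, 65, 107, 577 → MAD = 52

52 ms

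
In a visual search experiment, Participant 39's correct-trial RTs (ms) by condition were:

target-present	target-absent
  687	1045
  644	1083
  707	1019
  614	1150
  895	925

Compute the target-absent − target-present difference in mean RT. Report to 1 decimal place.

M(target-present) = 3547/5 = 709.400
M(target-absent) = 5222/5 = 1044.400
Difference = 1044.400 − 709.400 = 335.000 ms

335.0 ms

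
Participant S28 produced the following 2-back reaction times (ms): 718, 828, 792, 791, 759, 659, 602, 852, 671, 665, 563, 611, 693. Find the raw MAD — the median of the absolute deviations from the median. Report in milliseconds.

82 ms

Sorted: 563, 602, 611, 659, 665, 671, 693, 718, 759, 791, 792, 828, 852 → median = 693
|x − 693|: 25, 135, 99, 98, 66, 34, 91, 159, 22, 28, 130, 82, 0
Sorted deviations: 0, 22, 25, 28, 34, 66, 82, 91, 98, 99, 130, 135, 159 → MAD = 82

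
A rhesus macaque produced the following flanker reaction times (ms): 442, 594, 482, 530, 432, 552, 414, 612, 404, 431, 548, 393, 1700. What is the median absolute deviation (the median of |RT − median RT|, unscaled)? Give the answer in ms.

68 ms

Sorted: 393, 404, 414, 431, 432, 442, 482, 530, 548, 552, 594, 612, 1700 → median = 482
|x − 482|: 40, 112, 0, 48, 50, 70, 68, 130, 78, 51, 66, 89, 1218
Sorted deviations: 0, 40, 48, 50, 51, 66, 68, 70, 78, 89, 112, 130, 1218 → MAD = 68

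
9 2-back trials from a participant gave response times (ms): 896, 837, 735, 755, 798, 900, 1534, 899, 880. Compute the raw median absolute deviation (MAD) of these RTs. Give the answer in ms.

43 ms

Sorted: 735, 755, 798, 837, 880, 896, 899, 900, 1534 → median = 880
|x − 880|: 16, 43, 145, 125, 82, 20, 654, 19, 0
Sorted deviations: 0, 16, 19, 20, 43, 82, 125, 145, 654 → MAD = 43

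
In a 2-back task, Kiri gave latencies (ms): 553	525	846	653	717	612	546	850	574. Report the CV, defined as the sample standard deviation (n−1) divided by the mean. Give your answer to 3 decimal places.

n = 9, Σ = 5876, M = 652.8889
Σ(x−M)² = 125908.889; s = √(125908.889/8) = 125.4536
CV = 125.4536 / 652.8889 = 0.19215

0.192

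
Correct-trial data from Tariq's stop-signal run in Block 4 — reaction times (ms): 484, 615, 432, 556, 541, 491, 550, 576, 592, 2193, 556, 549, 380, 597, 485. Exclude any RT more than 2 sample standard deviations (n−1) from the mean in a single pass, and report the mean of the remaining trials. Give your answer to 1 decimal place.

528.9 ms

n = 15, ΣRT = 9597, M = 639.800
Σ(x−M)² = 2642402.40; s = √(2642402.40/14) = 434.446
Cutoffs: 639.800 ± 2·434.446 → [-229.1, 1508.7]
Outside: 2193 → excluded.
Retained (n=14): Σ = 7404, mean = 7404/14 = 528.857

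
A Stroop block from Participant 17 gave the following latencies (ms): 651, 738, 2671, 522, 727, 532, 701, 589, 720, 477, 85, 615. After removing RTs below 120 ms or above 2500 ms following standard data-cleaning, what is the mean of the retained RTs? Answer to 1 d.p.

Excluded: 85, 2671
Retained (n=10): Σ = 6272
Mean = 6272/10 = 627.2000

627.2 ms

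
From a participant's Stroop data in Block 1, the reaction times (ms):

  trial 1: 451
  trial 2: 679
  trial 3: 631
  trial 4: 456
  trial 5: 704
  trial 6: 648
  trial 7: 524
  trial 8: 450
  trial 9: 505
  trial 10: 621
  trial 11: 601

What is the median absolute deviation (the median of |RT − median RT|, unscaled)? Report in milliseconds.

Sorted: 450, 451, 456, 505, 524, 601, 621, 631, 648, 679, 704 → median = 601
|x − 601|: 150, 78, 30, 145, 103, 47, 77, 151, 96, 20, 0
Sorted deviations: 0, 20, 30, 47, 77, 78, 96, 103, 145, 150, 151 → MAD = 78

78 ms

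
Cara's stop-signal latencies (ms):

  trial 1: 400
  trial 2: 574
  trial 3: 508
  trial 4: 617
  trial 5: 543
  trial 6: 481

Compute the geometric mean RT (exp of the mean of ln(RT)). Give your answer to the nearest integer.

ln(RT): 5.9915, 6.3526, 6.2305, 6.4249, 6.2971, 6.1759
Mean ln(RT) = 37.4724/6 = 6.24540
Geometric mean = exp(6.24540) = 515.64 ms

516 ms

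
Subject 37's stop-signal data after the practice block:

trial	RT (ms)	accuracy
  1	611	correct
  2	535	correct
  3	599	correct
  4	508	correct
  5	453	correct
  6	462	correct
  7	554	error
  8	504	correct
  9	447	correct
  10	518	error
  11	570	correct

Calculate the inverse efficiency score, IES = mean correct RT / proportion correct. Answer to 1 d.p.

636.8 ms

Correct trials (n=9): 611, 535, 599, 508, 453, 462, 504, 447, 570
Mean correct RT = 4689/9 = 521.0000 ms
Proportion correct = 9/11
IES = 521.0000 / (9/11) = 636.778 ms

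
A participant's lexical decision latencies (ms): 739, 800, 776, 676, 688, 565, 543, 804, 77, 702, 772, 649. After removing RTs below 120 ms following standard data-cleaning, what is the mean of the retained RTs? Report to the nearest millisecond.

Excluded: 77
Retained (n=11): Σ = 7714
Mean = 7714/11 = 701.2727

701 ms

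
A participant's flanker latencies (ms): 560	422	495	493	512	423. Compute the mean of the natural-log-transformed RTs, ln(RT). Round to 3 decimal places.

6.177

ln(RT): 6.3279, 6.0450, 6.2046, 6.2005, 6.2383, 6.0474
Σ ln(RT) = 37.0637
Mean = 37.0637/6 = 6.17728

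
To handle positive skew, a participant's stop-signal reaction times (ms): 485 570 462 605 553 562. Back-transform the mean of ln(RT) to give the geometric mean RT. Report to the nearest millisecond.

537 ms

ln(RT): 6.1841, 6.3456, 6.1356, 6.4052, 6.3154, 6.3315
Mean ln(RT) = 37.7174/6 = 6.28624
Geometric mean = exp(6.28624) = 537.13 ms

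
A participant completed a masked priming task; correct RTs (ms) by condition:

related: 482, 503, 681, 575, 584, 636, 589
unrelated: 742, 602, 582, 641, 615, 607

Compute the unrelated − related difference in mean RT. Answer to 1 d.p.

M(related) = 4050/7 = 578.571
M(unrelated) = 3789/6 = 631.500
Difference = 631.500 − 578.571 = 52.929 ms

52.9 ms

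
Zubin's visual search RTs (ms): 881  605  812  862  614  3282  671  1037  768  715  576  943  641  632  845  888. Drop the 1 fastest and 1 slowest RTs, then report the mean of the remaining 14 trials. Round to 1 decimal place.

Sorted: 576, 605, 614, 632, 641, 671, 715, 768, 812, 845, 862, 881, 888, 943, 1037, 3282
Drop lowest 1 (576) and highest 1 (3282)
Remaining (n=14): Σ = 10914, mean = 10914/14 = 779.571

779.6 ms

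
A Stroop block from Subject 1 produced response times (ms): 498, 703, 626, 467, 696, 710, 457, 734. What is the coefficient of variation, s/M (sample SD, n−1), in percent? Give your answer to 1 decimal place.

19.4%

n = 8, Σ = 4891, M = 611.3750
Σ(x−M)² = 98063.875; s = √(98063.875/7) = 118.3601
CV = 118.3601 / 611.3750 = 0.19360 = 19.360%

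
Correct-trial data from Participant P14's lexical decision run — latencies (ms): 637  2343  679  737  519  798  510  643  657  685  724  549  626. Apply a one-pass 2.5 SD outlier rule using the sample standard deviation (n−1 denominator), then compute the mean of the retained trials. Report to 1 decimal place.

647.0 ms

n = 13, ΣRT = 10107, M = 777.462
Σ(x−M)² = 2739865.23; s = √(2739865.23/12) = 477.831
Cutoffs: 777.462 ± 2.5·477.831 → [-417.1, 1972.0]
Outside: 2343 → excluded.
Retained (n=12): Σ = 7764, mean = 7764/12 = 647.000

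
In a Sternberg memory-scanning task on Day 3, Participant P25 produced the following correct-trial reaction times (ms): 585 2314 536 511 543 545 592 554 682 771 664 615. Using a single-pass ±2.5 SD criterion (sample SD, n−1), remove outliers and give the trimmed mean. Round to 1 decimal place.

n = 12, ΣRT = 8912, M = 742.667
Σ(x−M)² = 2754532.67; s = √(2754532.67/11) = 500.412
Cutoffs: 742.667 ± 2.5·500.412 → [-508.4, 1993.7]
Outside: 2314 → excluded.
Retained (n=11): Σ = 6598, mean = 6598/11 = 599.818

599.8 ms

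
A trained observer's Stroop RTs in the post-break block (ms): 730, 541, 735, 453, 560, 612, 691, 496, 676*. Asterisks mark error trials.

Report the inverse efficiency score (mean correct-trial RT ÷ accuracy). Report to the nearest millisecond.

678 ms

Correct trials (n=8): 730, 541, 735, 453, 560, 612, 691, 496
Mean correct RT = 4818/8 = 602.2500 ms
Proportion correct = 8/9
IES = 602.2500 / (8/9) = 677.531 ms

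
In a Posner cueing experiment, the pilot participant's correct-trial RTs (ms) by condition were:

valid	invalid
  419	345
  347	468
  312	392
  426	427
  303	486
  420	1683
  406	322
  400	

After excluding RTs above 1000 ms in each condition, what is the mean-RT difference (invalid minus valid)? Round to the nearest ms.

28 ms

invalid: exclude 1683
M(valid) = 3033/8 = 379.125
M(invalid) = 2440/6 = 406.667
Difference = 406.667 − 379.125 = 27.542 ms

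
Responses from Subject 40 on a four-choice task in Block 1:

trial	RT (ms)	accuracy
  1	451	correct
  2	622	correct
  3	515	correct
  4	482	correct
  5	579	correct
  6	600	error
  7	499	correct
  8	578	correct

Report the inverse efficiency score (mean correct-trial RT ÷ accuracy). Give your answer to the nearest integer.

608 ms

Correct trials (n=7): 451, 622, 515, 482, 579, 499, 578
Mean correct RT = 3726/7 = 532.2857 ms
Proportion correct = 7/8
IES = 532.2857 / (7/8) = 608.327 ms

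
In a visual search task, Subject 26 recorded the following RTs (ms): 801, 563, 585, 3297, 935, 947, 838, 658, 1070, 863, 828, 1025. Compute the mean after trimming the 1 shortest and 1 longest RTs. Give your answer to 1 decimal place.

855.0 ms

Sorted: 563, 585, 658, 801, 828, 838, 863, 935, 947, 1025, 1070, 3297
Drop lowest 1 (563) and highest 1 (3297)
Remaining (n=10): Σ = 8550, mean = 8550/10 = 855.000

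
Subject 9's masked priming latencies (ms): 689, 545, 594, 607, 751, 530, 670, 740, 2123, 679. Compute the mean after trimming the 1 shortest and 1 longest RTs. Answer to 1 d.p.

Sorted: 530, 545, 594, 607, 670, 679, 689, 740, 751, 2123
Drop lowest 1 (530) and highest 1 (2123)
Remaining (n=8): Σ = 5275, mean = 5275/8 = 659.375

659.4 ms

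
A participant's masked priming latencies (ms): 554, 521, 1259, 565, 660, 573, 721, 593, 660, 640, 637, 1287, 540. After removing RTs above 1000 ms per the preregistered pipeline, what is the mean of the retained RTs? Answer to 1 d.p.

Excluded: 1259, 1287
Retained (n=11): Σ = 6664
Mean = 6664/11 = 605.8182

605.8 ms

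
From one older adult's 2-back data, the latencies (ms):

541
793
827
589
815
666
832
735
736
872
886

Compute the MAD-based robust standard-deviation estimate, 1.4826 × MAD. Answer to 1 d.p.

86.0 ms

Sorted: 541, 589, 666, 735, 736, 793, 815, 827, 832, 872, 886 → median = 793
|x − 793| sorted: 0, 22, 34, 39, 57, 58, 79, 93, 127, 204, 252 → MAD = 58
Robust SD ≈ 1.4826 × 58 = 85.991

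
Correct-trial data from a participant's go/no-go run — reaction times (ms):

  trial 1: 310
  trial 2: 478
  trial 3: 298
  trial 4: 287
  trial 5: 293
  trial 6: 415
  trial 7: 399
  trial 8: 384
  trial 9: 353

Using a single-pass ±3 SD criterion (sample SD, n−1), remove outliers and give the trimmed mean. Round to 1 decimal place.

n = 9, ΣRT = 3217, M = 357.444
Σ(x−M)² = 35198.22; s = √(35198.22/8) = 66.331
Cutoffs: 357.444 ± 3·66.331 → [158.5, 556.4]
No RTs fall outside the cutoffs; all 9 retained. Mean = 3217/9 = 357.444

357.4 ms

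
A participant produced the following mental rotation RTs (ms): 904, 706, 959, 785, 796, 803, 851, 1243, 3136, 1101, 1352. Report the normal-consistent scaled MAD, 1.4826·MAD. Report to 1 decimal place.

176.4 ms

Sorted: 706, 785, 796, 803, 851, 904, 959, 1101, 1243, 1352, 3136 → median = 904
|x − 904| sorted: 0, 53, 55, 101, 108, 119, 197, 198, 339, 448, 2232 → MAD = 119
Robust SD ≈ 1.4826 × 119 = 176.429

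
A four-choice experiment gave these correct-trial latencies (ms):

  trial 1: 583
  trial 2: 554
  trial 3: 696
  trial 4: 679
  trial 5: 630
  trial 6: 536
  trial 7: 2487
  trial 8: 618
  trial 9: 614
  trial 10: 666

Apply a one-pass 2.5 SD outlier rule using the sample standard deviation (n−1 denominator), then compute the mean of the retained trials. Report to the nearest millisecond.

620 ms

n = 10, ΣRT = 8063, M = 806.300
Σ(x−M)² = 3162906.10; s = √(3162906.10/9) = 592.819
Cutoffs: 806.300 ± 2.5·592.819 → [-675.7, 2288.3]
Outside: 2487 → excluded.
Retained (n=9): Σ = 5576, mean = 5576/9 = 619.556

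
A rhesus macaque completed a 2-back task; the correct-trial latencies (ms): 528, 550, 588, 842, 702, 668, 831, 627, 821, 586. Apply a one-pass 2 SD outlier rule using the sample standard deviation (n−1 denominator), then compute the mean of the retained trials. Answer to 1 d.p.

n = 10, ΣRT = 6743, M = 674.300
Σ(x−M)² = 129342.10; s = √(129342.10/9) = 119.881
Cutoffs: 674.300 ± 2·119.881 → [434.5, 914.1]
No RTs fall outside the cutoffs; all 10 retained. Mean = 6743/10 = 674.300

674.3 ms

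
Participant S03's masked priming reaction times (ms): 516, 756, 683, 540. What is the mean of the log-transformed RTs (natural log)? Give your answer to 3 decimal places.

6.423

ln(RT): 6.2461, 6.6280, 6.5265, 6.2916
Σ ln(RT) = 25.6922
Mean = 25.6922/4 = 6.42305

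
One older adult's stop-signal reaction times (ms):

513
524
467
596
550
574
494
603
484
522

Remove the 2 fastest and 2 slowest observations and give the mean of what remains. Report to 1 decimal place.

529.5 ms

Sorted: 467, 484, 494, 513, 522, 524, 550, 574, 596, 603
Drop lowest 2 (467, 484) and highest 2 (596, 603)
Remaining (n=6): Σ = 3177, mean = 3177/6 = 529.500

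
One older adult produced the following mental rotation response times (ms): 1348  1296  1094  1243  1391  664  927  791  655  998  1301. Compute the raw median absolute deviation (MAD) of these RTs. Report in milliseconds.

207 ms

Sorted: 655, 664, 791, 927, 998, 1094, 1243, 1296, 1301, 1348, 1391 → median = 1094
|x − 1094|: 254, 202, 0, 149, 297, 430, 167, 303, 439, 96, 207
Sorted deviations: 0, 96, 149, 167, 202, 207, 254, 297, 303, 430, 439 → MAD = 207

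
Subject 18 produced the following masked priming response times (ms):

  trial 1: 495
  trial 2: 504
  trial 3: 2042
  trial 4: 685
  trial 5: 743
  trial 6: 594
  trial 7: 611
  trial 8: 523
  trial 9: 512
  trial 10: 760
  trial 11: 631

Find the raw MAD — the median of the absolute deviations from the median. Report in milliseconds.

Sorted: 495, 504, 512, 523, 594, 611, 631, 685, 743, 760, 2042 → median = 611
|x − 611|: 116, 107, 1431, 74, 132, 17, 0, 88, 99, 149, 20
Sorted deviations: 0, 17, 20, 74, 88, 99, 107, 116, 132, 149, 1431 → MAD = 99

99 ms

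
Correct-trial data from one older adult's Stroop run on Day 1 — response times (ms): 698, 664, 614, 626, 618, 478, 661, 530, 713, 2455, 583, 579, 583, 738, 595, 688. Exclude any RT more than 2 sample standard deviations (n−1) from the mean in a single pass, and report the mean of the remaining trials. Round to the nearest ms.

625 ms

n = 16, ΣRT = 11823, M = 738.938
Σ(x−M)² = 3211168.94; s = √(3211168.94/15) = 462.686
Cutoffs: 738.938 ± 2·462.686 → [-186.4, 1664.3]
Outside: 2455 → excluded.
Retained (n=15): Σ = 9368, mean = 9368/15 = 624.533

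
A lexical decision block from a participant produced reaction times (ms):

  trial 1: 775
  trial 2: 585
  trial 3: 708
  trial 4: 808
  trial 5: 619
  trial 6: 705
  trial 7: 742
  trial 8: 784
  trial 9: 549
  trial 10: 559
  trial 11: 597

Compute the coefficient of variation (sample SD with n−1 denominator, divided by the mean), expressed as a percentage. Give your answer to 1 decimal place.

14.3%

n = 11, Σ = 7431, M = 675.5455
Σ(x−M)² = 92696.727; s = √(92696.727/10) = 96.2791
CV = 96.2791 / 675.5455 = 0.14252 = 14.252%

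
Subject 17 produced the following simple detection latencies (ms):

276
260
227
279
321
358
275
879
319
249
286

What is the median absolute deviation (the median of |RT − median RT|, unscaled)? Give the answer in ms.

Sorted: 227, 249, 260, 275, 276, 279, 286, 319, 321, 358, 879 → median = 279
|x − 279|: 3, 19, 52, 0, 42, 79, 4, 600, 40, 30, 7
Sorted deviations: 0, 3, 4, 7, 19, 30, 40, 42, 52, 79, 600 → MAD = 30

30 ms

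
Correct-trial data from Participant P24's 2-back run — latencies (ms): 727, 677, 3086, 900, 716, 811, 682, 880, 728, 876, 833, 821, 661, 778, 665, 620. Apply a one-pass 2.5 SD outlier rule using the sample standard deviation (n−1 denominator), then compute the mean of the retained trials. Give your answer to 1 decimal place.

758.3 ms

n = 16, ΣRT = 14461, M = 903.812
Σ(x−M)² = 5194242.44; s = √(5194242.44/15) = 588.458
Cutoffs: 903.812 ± 2.5·588.458 → [-567.3, 2375.0]
Outside: 3086 → excluded.
Retained (n=15): Σ = 11375, mean = 11375/15 = 758.333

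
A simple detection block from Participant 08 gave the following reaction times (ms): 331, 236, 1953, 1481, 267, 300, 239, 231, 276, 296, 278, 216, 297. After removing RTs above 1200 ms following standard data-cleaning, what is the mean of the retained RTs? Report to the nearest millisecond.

Excluded: 1481, 1953
Retained (n=11): Σ = 2967
Mean = 2967/11 = 269.7273

270 ms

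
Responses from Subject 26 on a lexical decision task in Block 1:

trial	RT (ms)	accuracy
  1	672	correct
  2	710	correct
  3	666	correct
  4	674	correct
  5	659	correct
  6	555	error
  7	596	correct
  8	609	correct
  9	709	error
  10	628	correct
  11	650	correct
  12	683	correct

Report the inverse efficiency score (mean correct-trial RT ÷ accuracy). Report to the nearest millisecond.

786 ms

Correct trials (n=10): 672, 710, 666, 674, 659, 596, 609, 628, 650, 683
Mean correct RT = 6547/10 = 654.7000 ms
Proportion correct = 10/12
IES = 654.7000 / (10/12) = 785.640 ms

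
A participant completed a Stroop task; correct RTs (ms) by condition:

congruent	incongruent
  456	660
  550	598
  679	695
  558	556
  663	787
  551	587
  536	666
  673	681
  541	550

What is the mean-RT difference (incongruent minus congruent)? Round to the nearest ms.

M(congruent) = 5207/9 = 578.556
M(incongruent) = 5780/9 = 642.222
Difference = 642.222 − 578.556 = 63.667 ms

64 ms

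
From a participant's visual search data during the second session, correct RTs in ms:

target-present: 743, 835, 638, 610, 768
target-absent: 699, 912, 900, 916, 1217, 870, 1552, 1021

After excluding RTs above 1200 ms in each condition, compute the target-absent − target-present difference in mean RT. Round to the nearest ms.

target-absent: exclude 1217, 1552
M(target-present) = 3594/5 = 718.800
M(target-absent) = 5318/6 = 886.333
Difference = 886.333 − 718.800 = 167.533 ms

168 ms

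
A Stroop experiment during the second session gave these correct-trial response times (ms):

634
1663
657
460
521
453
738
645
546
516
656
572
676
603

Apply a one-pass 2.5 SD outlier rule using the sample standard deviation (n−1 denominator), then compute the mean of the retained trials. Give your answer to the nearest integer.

n = 14, ΣRT = 9340, M = 667.143
Σ(x−M)² = 1159455.71; s = √(1159455.71/13) = 298.645
Cutoffs: 667.143 ± 2.5·298.645 → [-79.5, 1413.8]
Outside: 1663 → excluded.
Retained (n=13): Σ = 7677, mean = 7677/13 = 590.538

591 ms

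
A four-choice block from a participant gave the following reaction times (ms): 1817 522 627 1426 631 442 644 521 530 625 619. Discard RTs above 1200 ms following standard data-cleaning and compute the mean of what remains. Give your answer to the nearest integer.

Excluded: 1426, 1817
Retained (n=9): Σ = 5161
Mean = 5161/9 = 573.4444

573 ms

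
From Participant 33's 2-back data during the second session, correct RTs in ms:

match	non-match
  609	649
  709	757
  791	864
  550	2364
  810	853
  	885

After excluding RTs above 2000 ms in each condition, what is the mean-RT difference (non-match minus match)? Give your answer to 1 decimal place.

non-match: exclude 2364
M(match) = 3469/5 = 693.800
M(non-match) = 4008/5 = 801.600
Difference = 801.600 − 693.800 = 107.800 ms

107.8 ms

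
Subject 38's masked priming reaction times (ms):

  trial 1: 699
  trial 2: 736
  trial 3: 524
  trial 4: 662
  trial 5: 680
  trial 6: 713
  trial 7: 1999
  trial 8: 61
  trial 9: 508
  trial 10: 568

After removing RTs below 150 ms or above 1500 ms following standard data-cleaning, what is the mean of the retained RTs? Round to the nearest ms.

Excluded: 61, 1999
Retained (n=8): Σ = 5090
Mean = 5090/8 = 636.2500

636 ms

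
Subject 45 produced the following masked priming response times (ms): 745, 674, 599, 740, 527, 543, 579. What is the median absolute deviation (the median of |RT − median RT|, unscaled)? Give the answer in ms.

Sorted: 527, 543, 579, 599, 674, 740, 745 → median = 599
|x − 599|: 146, 75, 0, 141, 72, 56, 20
Sorted deviations: 0, 20, 56, 72, 75, 141, 146 → MAD = 72

72 ms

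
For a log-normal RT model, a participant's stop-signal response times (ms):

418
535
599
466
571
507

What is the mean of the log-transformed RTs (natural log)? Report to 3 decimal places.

6.239

ln(RT): 6.0355, 6.2823, 6.3953, 6.1442, 6.3474, 6.2285
Σ ln(RT) = 37.4331
Mean = 37.4331/6 = 6.23885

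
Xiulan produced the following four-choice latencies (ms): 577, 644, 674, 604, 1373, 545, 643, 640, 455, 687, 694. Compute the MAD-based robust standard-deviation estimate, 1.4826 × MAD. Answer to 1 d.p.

Sorted: 455, 545, 577, 604, 640, 643, 644, 674, 687, 694, 1373 → median = 643
|x − 643| sorted: 0, 1, 3, 31, 39, 44, 51, 66, 98, 188, 730 → MAD = 44
Robust SD ≈ 1.4826 × 44 = 65.234

65.2 ms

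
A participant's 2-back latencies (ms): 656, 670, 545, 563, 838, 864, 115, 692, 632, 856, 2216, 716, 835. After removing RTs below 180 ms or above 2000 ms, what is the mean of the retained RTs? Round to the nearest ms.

Excluded: 115, 2216
Retained (n=11): Σ = 7867
Mean = 7867/11 = 715.1818

715 ms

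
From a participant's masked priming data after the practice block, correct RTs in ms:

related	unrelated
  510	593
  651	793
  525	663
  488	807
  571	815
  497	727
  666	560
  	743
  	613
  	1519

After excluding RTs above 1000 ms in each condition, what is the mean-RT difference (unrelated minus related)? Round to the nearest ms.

143 ms

unrelated: exclude 1519
M(related) = 3908/7 = 558.286
M(unrelated) = 6314/9 = 701.556
Difference = 701.556 − 558.286 = 143.270 ms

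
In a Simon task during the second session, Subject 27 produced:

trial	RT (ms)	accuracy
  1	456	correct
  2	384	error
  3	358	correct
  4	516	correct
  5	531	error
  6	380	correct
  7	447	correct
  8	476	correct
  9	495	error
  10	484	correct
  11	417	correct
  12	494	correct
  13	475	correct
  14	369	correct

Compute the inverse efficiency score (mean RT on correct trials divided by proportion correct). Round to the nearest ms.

Correct trials (n=11): 456, 358, 516, 380, 447, 476, 484, 417, 494, 475, 369
Mean correct RT = 4872/11 = 442.9091 ms
Proportion correct = 11/14
IES = 442.9091 / (11/14) = 563.702 ms

564 ms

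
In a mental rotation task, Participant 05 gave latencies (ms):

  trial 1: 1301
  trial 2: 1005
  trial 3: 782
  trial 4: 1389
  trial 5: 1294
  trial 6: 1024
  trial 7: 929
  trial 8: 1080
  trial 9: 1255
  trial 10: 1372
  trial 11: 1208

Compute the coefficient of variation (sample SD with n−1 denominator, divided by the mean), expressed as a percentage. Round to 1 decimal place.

17.2%

n = 11, Σ = 12639, M = 1149.0000
Σ(x−M)² = 390386.000; s = √(390386.000/10) = 197.5819
CV = 197.5819 / 1149.0000 = 0.17196 = 17.196%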